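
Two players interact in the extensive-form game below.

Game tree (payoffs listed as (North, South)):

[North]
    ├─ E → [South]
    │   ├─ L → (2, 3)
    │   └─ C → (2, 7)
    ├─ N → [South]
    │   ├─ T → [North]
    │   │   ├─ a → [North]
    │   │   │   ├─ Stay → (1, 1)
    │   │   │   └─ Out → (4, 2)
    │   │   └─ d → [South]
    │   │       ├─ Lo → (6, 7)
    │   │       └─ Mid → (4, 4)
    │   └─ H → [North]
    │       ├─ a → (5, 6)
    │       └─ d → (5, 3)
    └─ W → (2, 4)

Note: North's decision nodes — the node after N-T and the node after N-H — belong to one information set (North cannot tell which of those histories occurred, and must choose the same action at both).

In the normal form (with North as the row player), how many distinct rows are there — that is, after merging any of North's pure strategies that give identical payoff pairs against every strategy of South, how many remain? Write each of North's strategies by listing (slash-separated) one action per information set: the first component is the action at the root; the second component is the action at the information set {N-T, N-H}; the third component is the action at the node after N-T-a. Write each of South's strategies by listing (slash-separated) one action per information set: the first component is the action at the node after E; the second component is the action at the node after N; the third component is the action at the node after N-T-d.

5

North has 12 pure strategies: E/a/Stay, E/a/Out, E/d/Stay, E/d/Out, N/a/Stay, N/a/Out, N/d/Stay, N/d/Out, W/a/Stay, W/a/Out, W/d/Stay, W/d/Out. Columns: L/T/Lo, L/T/Mid, L/H/Lo, L/H/Mid, C/T/Lo, C/T/Mid, C/H/Lo, C/H/Mid.
{E/a/Stay, E/a/Out, E/d/Stay, E/d/Out} → row (2,3) (2,3) (2,3) (2,3) (2,7) (2,7) (2,7) (2,7)
{N/a/Stay} → row (1,1) (1,1) (5,6) (5,6) (1,1) (1,1) (5,6) (5,6)
{N/a/Out} → row (4,2) (4,2) (5,6) (5,6) (4,2) (4,2) (5,6) (5,6)
{N/d/Stay, N/d/Out} → row (6,7) (4,4) (5,3) (5,3) (6,7) (4,4) (5,3) (5,3)
{W/a/Stay, W/a/Out, W/d/Stay, W/d/Out} → row (2,4) (2,4) (2,4) (2,4) (2,4) (2,4) (2,4) (2,4)
That's 5 distinct rows out of 12 strategies.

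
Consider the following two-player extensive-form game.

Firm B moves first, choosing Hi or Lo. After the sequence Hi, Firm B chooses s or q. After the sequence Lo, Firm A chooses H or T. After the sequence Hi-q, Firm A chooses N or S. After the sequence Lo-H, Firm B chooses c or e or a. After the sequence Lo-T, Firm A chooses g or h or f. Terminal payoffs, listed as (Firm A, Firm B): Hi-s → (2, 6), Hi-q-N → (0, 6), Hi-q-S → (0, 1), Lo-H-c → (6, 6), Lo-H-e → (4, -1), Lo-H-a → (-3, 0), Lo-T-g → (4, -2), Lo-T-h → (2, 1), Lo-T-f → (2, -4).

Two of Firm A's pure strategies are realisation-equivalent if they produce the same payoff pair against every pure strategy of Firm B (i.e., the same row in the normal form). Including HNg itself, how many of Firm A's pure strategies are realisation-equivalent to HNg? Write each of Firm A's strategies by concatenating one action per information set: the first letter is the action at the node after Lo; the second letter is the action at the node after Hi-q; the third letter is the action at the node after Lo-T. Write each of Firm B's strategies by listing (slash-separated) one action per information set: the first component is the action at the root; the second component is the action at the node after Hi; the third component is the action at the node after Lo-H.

Row for HNg (columns Hi/s/c, Hi/s/e, Hi/s/a, Hi/q/c, Hi/q/e, Hi/q/a, Lo/s/c, Lo/s/e, Lo/s/a, Lo/q/c, Lo/q/e, Lo/q/a): (2,6) (2,6) (2,6) (0,6) (0,6) (0,6) (6,6) (4,-1) (-3,0) (6,6) (4,-1) (-3,0).
Under HNg, Firm A's choice at the node after Lo-T can never be reached regardless of what Firm B does, so varying those choices leaves every outcome unchanged.
Holding the reachable choices fixed and varying the unreachable one freely already gives 3 equivalent strategies.
No other strategy reproduces this row, so those 3 are the full class: HNg, HNh, HNf.

3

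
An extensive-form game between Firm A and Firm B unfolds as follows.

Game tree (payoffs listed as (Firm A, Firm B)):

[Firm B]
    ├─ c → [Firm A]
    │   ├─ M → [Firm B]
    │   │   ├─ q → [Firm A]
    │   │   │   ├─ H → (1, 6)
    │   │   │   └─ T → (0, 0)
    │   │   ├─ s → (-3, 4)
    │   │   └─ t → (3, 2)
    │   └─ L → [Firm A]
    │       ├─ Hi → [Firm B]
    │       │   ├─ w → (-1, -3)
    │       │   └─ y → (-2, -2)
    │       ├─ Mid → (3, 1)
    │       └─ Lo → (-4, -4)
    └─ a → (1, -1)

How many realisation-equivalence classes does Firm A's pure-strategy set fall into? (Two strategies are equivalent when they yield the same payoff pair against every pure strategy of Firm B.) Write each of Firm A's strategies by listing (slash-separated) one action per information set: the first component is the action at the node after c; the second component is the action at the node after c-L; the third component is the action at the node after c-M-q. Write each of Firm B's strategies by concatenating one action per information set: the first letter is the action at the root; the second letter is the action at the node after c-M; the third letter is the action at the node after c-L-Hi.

Firm A has 12 pure strategies: M/Hi/H, M/Hi/T, M/Mid/H, M/Mid/T, M/Lo/H, M/Lo/T, L/Hi/H, L/Hi/T, L/Mid/H, L/Mid/T, L/Lo/H, L/Lo/T. Columns: cqw, cqy, csw, csy, ctw, cty, aqw, aqy, asw, asy, atw, aty.
{M/Hi/H, M/Mid/H, M/Lo/H} → row (1,6) (1,6) (-3,4) (-3,4) (3,2) (3,2) (1,-1) (1,-1) (1,-1) (1,-1) (1,-1) (1,-1)
{M/Hi/T, M/Mid/T, M/Lo/T} → row (0,0) (0,0) (-3,4) (-3,4) (3,2) (3,2) (1,-1) (1,-1) (1,-1) (1,-1) (1,-1) (1,-1)
{L/Hi/H, L/Hi/T} → row (-1,-3) (-2,-2) (-1,-3) (-2,-2) (-1,-3) (-2,-2) (1,-1) (1,-1) (1,-1) (1,-1) (1,-1) (1,-1)
{L/Mid/H, L/Mid/T} → row (3,1) (3,1) (3,1) (3,1) (3,1) (3,1) (1,-1) (1,-1) (1,-1) (1,-1) (1,-1) (1,-1)
{L/Lo/H, L/Lo/T} → row (-4,-4) (-4,-4) (-4,-4) (-4,-4) (-4,-4) (-4,-4) (1,-1) (1,-1) (1,-1) (1,-1) (1,-1) (1,-1)
That's 5 distinct rows out of 12 strategies.

5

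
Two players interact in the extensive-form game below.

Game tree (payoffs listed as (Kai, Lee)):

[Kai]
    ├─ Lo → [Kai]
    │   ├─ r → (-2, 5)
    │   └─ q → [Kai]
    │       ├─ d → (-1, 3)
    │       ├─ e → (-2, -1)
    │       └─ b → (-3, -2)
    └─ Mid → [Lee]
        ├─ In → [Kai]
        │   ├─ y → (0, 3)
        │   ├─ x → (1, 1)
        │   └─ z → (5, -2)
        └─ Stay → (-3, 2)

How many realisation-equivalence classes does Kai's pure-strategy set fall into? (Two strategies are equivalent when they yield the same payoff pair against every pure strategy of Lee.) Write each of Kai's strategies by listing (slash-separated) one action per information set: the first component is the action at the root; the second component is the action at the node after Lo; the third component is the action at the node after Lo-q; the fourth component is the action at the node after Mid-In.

7

Kai has 36 pure strategies: Lo/r/d/y, Lo/r/d/x, Lo/r/d/z, Lo/r/e/y, Lo/r/e/x, Lo/r/e/z, Lo/r/b/y, Lo/r/b/x, Lo/r/b/z, Lo/q/d/y, Lo/q/d/x, Lo/q/d/z, Lo/q/e/y, Lo/q/e/x, Lo/q/e/z, Lo/q/b/y, Lo/q/b/x, Lo/q/b/z, Mid/r/d/y, Mid/r/d/x, Mid/r/d/z, Mid/r/e/y, Mid/r/e/x, Mid/r/e/z, Mid/r/b/y, Mid/r/b/x, Mid/r/b/z, Mid/q/d/y, Mid/q/d/x, Mid/q/d/z, Mid/q/e/y, Mid/q/e/x, Mid/q/e/z, Mid/q/b/y, Mid/q/b/x, Mid/q/b/z. Columns: In, Stay.
{Lo/r/d/y, Lo/r/d/x, Lo/r/d/z, Lo/r/e/y, Lo/r/e/x, Lo/r/e/z, Lo/r/b/y, Lo/r/b/x, Lo/r/b/z} → row (-2,5) (-2,5)
{Lo/q/d/y, Lo/q/d/x, Lo/q/d/z} → row (-1,3) (-1,3)
{Lo/q/e/y, Lo/q/e/x, Lo/q/e/z} → row (-2,-1) (-2,-1)
{Lo/q/b/y, Lo/q/b/x, Lo/q/b/z} → row (-3,-2) (-3,-2)
{Mid/r/d/y, Mid/r/e/y, Mid/r/b/y, Mid/q/d/y, Mid/q/e/y, Mid/q/b/y} → row (0,3) (-3,2)
{Mid/r/d/x, Mid/r/e/x, Mid/r/b/x, Mid/q/d/x, Mid/q/e/x, Mid/q/b/x} → row (1,1) (-3,2)
{Mid/r/d/z, Mid/r/e/z, Mid/r/b/z, Mid/q/d/z, Mid/q/e/z, Mid/q/b/z} → row (5,-2) (-3,2)
That's 7 distinct rows out of 36 strategies.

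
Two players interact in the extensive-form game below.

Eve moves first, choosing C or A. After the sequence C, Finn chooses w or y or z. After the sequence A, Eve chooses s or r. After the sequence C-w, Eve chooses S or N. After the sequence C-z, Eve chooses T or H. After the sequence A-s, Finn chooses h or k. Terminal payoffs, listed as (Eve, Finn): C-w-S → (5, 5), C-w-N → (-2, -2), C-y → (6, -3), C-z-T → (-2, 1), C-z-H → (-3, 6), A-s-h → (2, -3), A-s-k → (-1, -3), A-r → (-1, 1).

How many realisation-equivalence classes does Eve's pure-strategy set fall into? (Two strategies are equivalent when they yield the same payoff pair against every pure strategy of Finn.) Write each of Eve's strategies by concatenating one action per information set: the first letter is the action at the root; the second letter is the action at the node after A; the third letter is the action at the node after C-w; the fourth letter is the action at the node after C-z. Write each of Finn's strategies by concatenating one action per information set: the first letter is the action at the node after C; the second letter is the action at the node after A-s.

6

Eve has 16 pure strategies: CsST, CsSH, CsNT, CsNH, CrST, CrSH, CrNT, CrNH, AsST, AsSH, AsNT, AsNH, ArST, ArSH, ArNT, ArNH. Columns: wh, wk, yh, yk, zh, zk.
{CsST, CrST} → row (5,5) (5,5) (6,-3) (6,-3) (-2,1) (-2,1)
{CsSH, CrSH} → row (5,5) (5,5) (6,-3) (6,-3) (-3,6) (-3,6)
{CsNT, CrNT} → row (-2,-2) (-2,-2) (6,-3) (6,-3) (-2,1) (-2,1)
{CsNH, CrNH} → row (-2,-2) (-2,-2) (6,-3) (6,-3) (-3,6) (-3,6)
{AsST, AsSH, AsNT, AsNH} → row (2,-3) (-1,-3) (2,-3) (-1,-3) (2,-3) (-1,-3)
{ArST, ArSH, ArNT, ArNH} → row (-1,1) (-1,1) (-1,1) (-1,1) (-1,1) (-1,1)
That's 6 distinct rows out of 16 strategies.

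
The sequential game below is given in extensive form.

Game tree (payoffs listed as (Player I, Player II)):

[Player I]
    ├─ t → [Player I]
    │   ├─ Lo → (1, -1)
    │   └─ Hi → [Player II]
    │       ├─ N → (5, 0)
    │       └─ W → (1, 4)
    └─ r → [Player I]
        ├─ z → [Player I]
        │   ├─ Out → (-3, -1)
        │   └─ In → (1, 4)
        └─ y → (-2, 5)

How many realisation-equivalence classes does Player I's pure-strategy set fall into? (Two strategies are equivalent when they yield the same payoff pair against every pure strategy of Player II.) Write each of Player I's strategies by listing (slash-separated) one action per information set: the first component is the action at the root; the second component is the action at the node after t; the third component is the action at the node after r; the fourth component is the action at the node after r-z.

5

Player I has 16 pure strategies: t/Lo/z/Out, t/Lo/z/In, t/Lo/y/Out, t/Lo/y/In, t/Hi/z/Out, t/Hi/z/In, t/Hi/y/Out, t/Hi/y/In, r/Lo/z/Out, r/Lo/z/In, r/Lo/y/Out, r/Lo/y/In, r/Hi/z/Out, r/Hi/z/In, r/Hi/y/Out, r/Hi/y/In. Columns: N, W.
{t/Lo/z/Out, t/Lo/z/In, t/Lo/y/Out, t/Lo/y/In} → row (1,-1) (1,-1)
{t/Hi/z/Out, t/Hi/z/In, t/Hi/y/Out, t/Hi/y/In} → row (5,0) (1,4)
{r/Lo/z/Out, r/Hi/z/Out} → row (-3,-1) (-3,-1)
{r/Lo/z/In, r/Hi/z/In} → row (1,4) (1,4)
{r/Lo/y/Out, r/Lo/y/In, r/Hi/y/Out, r/Hi/y/In} → row (-2,5) (-2,5)
That's 5 distinct rows out of 16 strategies.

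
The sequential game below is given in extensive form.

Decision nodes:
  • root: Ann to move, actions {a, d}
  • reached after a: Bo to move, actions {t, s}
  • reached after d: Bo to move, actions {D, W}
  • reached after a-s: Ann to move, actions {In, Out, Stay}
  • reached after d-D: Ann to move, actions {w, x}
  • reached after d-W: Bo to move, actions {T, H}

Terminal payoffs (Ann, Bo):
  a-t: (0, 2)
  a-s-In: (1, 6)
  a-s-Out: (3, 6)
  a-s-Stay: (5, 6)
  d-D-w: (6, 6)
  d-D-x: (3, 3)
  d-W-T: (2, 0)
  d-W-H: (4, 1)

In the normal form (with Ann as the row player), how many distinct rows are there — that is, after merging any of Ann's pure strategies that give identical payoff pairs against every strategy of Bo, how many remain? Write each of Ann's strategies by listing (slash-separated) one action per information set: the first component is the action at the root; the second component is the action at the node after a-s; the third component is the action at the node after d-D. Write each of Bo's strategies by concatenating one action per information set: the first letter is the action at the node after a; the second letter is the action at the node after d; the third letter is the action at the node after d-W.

5

Ann has 12 pure strategies: a/In/w, a/In/x, a/Out/w, a/Out/x, a/Stay/w, a/Stay/x, d/In/w, d/In/x, d/Out/w, d/Out/x, d/Stay/w, d/Stay/x. Columns: tDT, tDH, tWT, tWH, sDT, sDH, sWT, sWH.
{a/In/w, a/In/x} → row (0,2) (0,2) (0,2) (0,2) (1,6) (1,6) (1,6) (1,6)
{a/Out/w, a/Out/x} → row (0,2) (0,2) (0,2) (0,2) (3,6) (3,6) (3,6) (3,6)
{a/Stay/w, a/Stay/x} → row (0,2) (0,2) (0,2) (0,2) (5,6) (5,6) (5,6) (5,6)
{d/In/w, d/Out/w, d/Stay/w} → row (6,6) (6,6) (2,0) (4,1) (6,6) (6,6) (2,0) (4,1)
{d/In/x, d/Out/x, d/Stay/x} → row (3,3) (3,3) (2,0) (4,1) (3,3) (3,3) (2,0) (4,1)
That's 5 distinct rows out of 12 strategies.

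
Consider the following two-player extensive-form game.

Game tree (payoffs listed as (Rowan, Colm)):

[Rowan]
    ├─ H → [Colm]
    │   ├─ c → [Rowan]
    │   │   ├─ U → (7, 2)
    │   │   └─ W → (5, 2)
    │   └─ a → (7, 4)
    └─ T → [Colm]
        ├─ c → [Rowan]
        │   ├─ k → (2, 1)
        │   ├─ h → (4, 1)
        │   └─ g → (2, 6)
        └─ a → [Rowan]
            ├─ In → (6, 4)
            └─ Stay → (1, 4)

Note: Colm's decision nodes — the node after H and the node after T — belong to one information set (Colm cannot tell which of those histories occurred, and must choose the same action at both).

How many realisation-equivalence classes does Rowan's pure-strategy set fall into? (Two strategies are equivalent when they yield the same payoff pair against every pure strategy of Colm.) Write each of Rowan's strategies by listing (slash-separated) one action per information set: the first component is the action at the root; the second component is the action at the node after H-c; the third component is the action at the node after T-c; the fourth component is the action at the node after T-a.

Rowan has 24 pure strategies: H/U/k/In, H/U/k/Stay, H/U/h/In, H/U/h/Stay, H/U/g/In, H/U/g/Stay, H/W/k/In, H/W/k/Stay, H/W/h/In, H/W/h/Stay, H/W/g/In, H/W/g/Stay, T/U/k/In, T/U/k/Stay, T/U/h/In, T/U/h/Stay, T/U/g/In, T/U/g/Stay, T/W/k/In, T/W/k/Stay, T/W/h/In, T/W/h/Stay, T/W/g/In, T/W/g/Stay. Columns: c, a.
{H/U/k/In, H/U/k/Stay, H/U/h/In, H/U/h/Stay, H/U/g/In, H/U/g/Stay} → row (7,2) (7,4)
{H/W/k/In, H/W/k/Stay, H/W/h/In, H/W/h/Stay, H/W/g/In, H/W/g/Stay} → row (5,2) (7,4)
{T/U/k/In, T/W/k/In} → row (2,1) (6,4)
{T/U/k/Stay, T/W/k/Stay} → row (2,1) (1,4)
{T/U/h/In, T/W/h/In} → row (4,1) (6,4)
{T/U/h/Stay, T/W/h/Stay} → row (4,1) (1,4)
{T/U/g/In, T/W/g/In} → row (2,6) (6,4)
{T/U/g/Stay, T/W/g/Stay} → row (2,6) (1,4)
That's 8 distinct rows out of 24 strategies.

8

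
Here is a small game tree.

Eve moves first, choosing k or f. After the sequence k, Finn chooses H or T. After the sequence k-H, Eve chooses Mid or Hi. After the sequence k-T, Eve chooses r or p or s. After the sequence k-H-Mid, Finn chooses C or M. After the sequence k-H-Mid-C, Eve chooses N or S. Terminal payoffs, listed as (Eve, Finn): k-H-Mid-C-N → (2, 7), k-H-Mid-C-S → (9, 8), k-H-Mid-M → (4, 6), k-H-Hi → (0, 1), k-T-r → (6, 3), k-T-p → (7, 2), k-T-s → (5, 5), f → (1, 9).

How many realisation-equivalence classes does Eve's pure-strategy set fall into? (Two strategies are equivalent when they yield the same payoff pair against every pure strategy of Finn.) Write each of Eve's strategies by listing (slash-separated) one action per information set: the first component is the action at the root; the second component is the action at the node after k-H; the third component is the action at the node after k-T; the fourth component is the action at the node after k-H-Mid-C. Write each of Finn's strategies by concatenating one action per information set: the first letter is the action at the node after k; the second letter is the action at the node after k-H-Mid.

10

Eve has 24 pure strategies: k/Mid/r/N, k/Mid/r/S, k/Mid/p/N, k/Mid/p/S, k/Mid/s/N, k/Mid/s/S, k/Hi/r/N, k/Hi/r/S, k/Hi/p/N, k/Hi/p/S, k/Hi/s/N, k/Hi/s/S, f/Mid/r/N, f/Mid/r/S, f/Mid/p/N, f/Mid/p/S, f/Mid/s/N, f/Mid/s/S, f/Hi/r/N, f/Hi/r/S, f/Hi/p/N, f/Hi/p/S, f/Hi/s/N, f/Hi/s/S. Columns: HC, HM, TC, TM.
{k/Mid/r/N} → row (2,7) (4,6) (6,3) (6,3)
{k/Mid/r/S} → row (9,8) (4,6) (6,3) (6,3)
{k/Mid/p/N} → row (2,7) (4,6) (7,2) (7,2)
{k/Mid/p/S} → row (9,8) (4,6) (7,2) (7,2)
{k/Mid/s/N} → row (2,7) (4,6) (5,5) (5,5)
{k/Mid/s/S} → row (9,8) (4,6) (5,5) (5,5)
{k/Hi/r/N, k/Hi/r/S} → row (0,1) (0,1) (6,3) (6,3)
{k/Hi/p/N, k/Hi/p/S} → row (0,1) (0,1) (7,2) (7,2)
{k/Hi/s/N, k/Hi/s/S} → row (0,1) (0,1) (5,5) (5,5)
{f/Mid/r/N, f/Mid/r/S, f/Mid/p/N, f/Mid/p/S, f/Mid/s/N, f/Mid/s/S, f/Hi/r/N, f/Hi/r/S, f/Hi/p/N, f/Hi/p/S, f/Hi/s/N, f/Hi/s/S} → row (1,9) (1,9) (1,9) (1,9)
That's 10 distinct rows out of 24 strategies.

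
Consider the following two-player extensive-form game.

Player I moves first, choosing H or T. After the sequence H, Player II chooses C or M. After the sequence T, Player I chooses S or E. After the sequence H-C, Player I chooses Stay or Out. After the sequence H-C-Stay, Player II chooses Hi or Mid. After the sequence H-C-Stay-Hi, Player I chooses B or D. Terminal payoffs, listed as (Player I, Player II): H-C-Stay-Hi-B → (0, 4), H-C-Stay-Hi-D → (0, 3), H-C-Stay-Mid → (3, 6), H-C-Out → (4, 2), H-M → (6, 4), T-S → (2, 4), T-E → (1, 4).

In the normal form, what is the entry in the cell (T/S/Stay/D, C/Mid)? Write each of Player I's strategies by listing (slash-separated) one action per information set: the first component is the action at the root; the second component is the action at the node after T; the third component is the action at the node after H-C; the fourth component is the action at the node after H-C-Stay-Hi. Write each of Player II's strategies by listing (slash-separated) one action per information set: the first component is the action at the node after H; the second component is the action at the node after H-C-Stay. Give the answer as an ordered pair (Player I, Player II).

(2, 4)

Trace the play path from the root:
  Player I plays T
  Player I plays S at [T]
→ terminal payoff (2, 4).
(Player I's choice at the node after H-C is never reached on this path, so it doesn't affect the outcome.)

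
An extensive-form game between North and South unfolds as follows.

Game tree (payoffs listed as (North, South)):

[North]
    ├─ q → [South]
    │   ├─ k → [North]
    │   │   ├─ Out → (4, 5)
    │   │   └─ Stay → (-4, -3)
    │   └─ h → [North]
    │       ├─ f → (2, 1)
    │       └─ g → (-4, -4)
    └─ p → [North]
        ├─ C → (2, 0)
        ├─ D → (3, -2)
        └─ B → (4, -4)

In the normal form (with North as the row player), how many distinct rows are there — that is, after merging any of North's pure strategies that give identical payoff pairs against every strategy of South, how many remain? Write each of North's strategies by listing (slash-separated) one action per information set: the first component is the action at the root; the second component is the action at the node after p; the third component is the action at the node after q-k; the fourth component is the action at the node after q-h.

North has 24 pure strategies: q/C/Out/f, q/C/Out/g, q/C/Stay/f, q/C/Stay/g, q/D/Out/f, q/D/Out/g, q/D/Stay/f, q/D/Stay/g, q/B/Out/f, q/B/Out/g, q/B/Stay/f, q/B/Stay/g, p/C/Out/f, p/C/Out/g, p/C/Stay/f, p/C/Stay/g, p/D/Out/f, p/D/Out/g, p/D/Stay/f, p/D/Stay/g, p/B/Out/f, p/B/Out/g, p/B/Stay/f, p/B/Stay/g. Columns: k, h.
{q/C/Out/f, q/D/Out/f, q/B/Out/f} → row (4,5) (2,1)
{q/C/Out/g, q/D/Out/g, q/B/Out/g} → row (4,5) (-4,-4)
{q/C/Stay/f, q/D/Stay/f, q/B/Stay/f} → row (-4,-3) (2,1)
{q/C/Stay/g, q/D/Stay/g, q/B/Stay/g} → row (-4,-3) (-4,-4)
{p/C/Out/f, p/C/Out/g, p/C/Stay/f, p/C/Stay/g} → row (2,0) (2,0)
{p/D/Out/f, p/D/Out/g, p/D/Stay/f, p/D/Stay/g} → row (3,-2) (3,-2)
{p/B/Out/f, p/B/Out/g, p/B/Stay/f, p/B/Stay/g} → row (4,-4) (4,-4)
That's 7 distinct rows out of 24 strategies.

7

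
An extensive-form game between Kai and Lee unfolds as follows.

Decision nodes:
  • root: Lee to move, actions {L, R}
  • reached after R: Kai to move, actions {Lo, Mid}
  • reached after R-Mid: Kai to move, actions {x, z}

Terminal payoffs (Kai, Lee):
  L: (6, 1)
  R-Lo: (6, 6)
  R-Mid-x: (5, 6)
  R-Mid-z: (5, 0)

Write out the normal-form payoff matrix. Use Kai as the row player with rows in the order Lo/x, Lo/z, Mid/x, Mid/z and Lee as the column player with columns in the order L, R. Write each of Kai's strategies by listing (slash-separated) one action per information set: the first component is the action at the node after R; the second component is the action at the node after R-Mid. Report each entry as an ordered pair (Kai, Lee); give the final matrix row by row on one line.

Lo/x: (6,1) (6,6) | Lo/z: (6,1) (6,6) | Mid/x: (6,1) (5,6) | Mid/z: (6,1) (5,0)

             L        R
 Lo/x    (6,1)    (6,6)
 Lo/z    (6,1)    (6,6)
Mid/x    (6,1)    (5,6)
Mid/z    (6,1)    (5,0)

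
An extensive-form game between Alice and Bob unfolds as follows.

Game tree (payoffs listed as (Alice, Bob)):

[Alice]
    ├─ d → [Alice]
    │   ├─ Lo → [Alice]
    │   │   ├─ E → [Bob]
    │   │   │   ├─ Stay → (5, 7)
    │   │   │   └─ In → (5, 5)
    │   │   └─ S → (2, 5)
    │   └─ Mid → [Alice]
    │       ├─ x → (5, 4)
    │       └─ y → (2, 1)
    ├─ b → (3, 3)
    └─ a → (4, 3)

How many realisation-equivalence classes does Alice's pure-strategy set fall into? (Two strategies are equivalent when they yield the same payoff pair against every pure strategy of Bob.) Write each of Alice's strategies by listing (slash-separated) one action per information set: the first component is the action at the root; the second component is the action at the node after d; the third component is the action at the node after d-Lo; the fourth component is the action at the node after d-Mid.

6

Alice has 24 pure strategies: d/Lo/E/x, d/Lo/E/y, d/Lo/S/x, d/Lo/S/y, d/Mid/E/x, d/Mid/E/y, d/Mid/S/x, d/Mid/S/y, b/Lo/E/x, b/Lo/E/y, b/Lo/S/x, b/Lo/S/y, b/Mid/E/x, b/Mid/E/y, b/Mid/S/x, b/Mid/S/y, a/Lo/E/x, a/Lo/E/y, a/Lo/S/x, a/Lo/S/y, a/Mid/E/x, a/Mid/E/y, a/Mid/S/x, a/Mid/S/y. Columns: Stay, In.
{d/Lo/E/x, d/Lo/E/y} → row (5,7) (5,5)
{d/Lo/S/x, d/Lo/S/y} → row (2,5) (2,5)
{d/Mid/E/x, d/Mid/S/x} → row (5,4) (5,4)
{d/Mid/E/y, d/Mid/S/y} → row (2,1) (2,1)
{b/Lo/E/x, b/Lo/E/y, b/Lo/S/x, b/Lo/S/y, b/Mid/E/x, b/Mid/E/y, b/Mid/S/x, b/Mid/S/y} → row (3,3) (3,3)
{a/Lo/E/x, a/Lo/E/y, a/Lo/S/x, a/Lo/S/y, a/Mid/E/x, a/Mid/E/y, a/Mid/S/x, a/Mid/S/y} → row (4,3) (4,3)
That's 6 distinct rows out of 24 strategies.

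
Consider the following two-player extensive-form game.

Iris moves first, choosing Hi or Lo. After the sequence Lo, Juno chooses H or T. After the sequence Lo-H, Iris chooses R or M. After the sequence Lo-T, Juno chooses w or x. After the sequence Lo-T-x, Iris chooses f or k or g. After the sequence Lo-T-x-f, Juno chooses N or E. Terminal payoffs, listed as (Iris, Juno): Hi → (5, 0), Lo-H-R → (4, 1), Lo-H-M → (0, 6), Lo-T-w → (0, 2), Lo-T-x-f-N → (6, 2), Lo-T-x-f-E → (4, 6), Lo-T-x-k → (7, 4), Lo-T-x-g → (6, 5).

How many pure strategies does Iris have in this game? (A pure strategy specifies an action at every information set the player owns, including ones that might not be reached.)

12

Iris owns the root with actions {Hi, Lo} — two choices.
Iris owns the node after Lo-H with actions {R, M} — two choices.
Iris owns the node after Lo-T-x with actions {f, k, g} — three choices.
A pure strategy fixes one action at each information set independently, so the count is the product 2 × 2 × 3 = 12.
(For reference, Juno has 8 pure strategies, giving a 12×8 normal-form matrix.)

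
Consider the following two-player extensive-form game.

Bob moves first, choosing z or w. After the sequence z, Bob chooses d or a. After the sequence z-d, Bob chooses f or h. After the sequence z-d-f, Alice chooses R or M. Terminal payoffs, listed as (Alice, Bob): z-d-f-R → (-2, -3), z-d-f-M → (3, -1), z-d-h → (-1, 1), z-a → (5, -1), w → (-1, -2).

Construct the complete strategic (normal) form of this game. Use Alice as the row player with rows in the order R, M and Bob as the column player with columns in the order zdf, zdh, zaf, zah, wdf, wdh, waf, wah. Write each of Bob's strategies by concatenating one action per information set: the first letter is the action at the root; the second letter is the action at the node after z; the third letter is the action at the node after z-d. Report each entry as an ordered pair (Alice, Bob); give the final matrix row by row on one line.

Row R: zdf→(-2,-3), zdh→(-1,1), zaf→(5,-1), zah→(5,-1), wdf→(-1,-2), wdh→(-1,-2), waf→(-1,-2), wah→(-1,-2)
Row M: zdf→(3,-1), zdh→(-1,1), zaf→(5,-1), zah→(5,-1), wdf→(-1,-2), wdh→(-1,-2), waf→(-1,-2), wah→(-1,-2)

R: (-2,-3) (-1,1) (5,-1) (5,-1) (-1,-2) (-1,-2) (-1,-2) (-1,-2) | M: (3,-1) (-1,1) (5,-1) (5,-1) (-1,-2) (-1,-2) (-1,-2) (-1,-2)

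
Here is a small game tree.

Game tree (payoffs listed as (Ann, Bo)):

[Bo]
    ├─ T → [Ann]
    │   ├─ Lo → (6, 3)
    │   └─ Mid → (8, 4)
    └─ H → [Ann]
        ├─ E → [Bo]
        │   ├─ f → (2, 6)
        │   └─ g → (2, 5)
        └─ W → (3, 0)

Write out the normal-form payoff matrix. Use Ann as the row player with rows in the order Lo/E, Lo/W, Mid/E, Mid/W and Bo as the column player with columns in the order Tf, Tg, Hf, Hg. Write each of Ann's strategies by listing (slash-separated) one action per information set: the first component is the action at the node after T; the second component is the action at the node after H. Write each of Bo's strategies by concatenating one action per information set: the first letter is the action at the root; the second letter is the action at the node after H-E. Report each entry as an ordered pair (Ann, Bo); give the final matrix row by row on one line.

Lo/E: (6,3) (6,3) (2,6) (2,5) | Lo/W: (6,3) (6,3) (3,0) (3,0) | Mid/E: (8,4) (8,4) (2,6) (2,5) | Mid/W: (8,4) (8,4) (3,0) (3,0)

            Tf       Tg       Hf       Hg
 Lo/E    (6,3)    (6,3)    (2,6)    (2,5)
 Lo/W    (6,3)    (6,3)    (3,0)    (3,0)
Mid/E    (8,4)    (8,4)    (2,6)    (2,5)
Mid/W    (8,4)    (8,4)    (3,0)    (3,0)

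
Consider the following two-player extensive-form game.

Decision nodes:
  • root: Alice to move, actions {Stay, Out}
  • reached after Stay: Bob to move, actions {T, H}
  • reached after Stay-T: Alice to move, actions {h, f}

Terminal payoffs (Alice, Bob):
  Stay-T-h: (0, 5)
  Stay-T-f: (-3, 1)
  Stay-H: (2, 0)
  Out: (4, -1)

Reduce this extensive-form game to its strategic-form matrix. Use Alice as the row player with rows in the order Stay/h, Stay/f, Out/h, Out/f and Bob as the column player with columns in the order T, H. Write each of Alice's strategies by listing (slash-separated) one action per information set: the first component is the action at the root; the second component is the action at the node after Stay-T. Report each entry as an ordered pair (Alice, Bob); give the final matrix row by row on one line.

              T        H
Stay/h    (0,5)    (2,0)
Stay/f   (-3,1)    (2,0)
 Out/h   (4,-1)   (4,-1)
 Out/f   (4,-1)   (4,-1)

Stay/h: (0,5) (2,0) | Stay/f: (-3,1) (2,0) | Out/h: (4,-1) (4,-1) | Out/f: (4,-1) (4,-1)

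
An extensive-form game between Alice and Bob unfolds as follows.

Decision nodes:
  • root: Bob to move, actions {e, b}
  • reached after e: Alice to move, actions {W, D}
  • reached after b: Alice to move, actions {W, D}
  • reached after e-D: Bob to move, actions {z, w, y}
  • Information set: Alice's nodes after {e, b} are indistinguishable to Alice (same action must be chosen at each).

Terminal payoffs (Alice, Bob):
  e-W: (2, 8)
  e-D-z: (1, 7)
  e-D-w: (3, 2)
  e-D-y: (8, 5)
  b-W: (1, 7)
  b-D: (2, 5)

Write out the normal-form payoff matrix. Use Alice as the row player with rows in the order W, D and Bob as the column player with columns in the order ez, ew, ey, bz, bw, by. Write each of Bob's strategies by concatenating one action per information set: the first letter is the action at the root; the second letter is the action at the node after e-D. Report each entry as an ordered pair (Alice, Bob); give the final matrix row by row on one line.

W: (2,8) (2,8) (2,8) (1,7) (1,7) (1,7) | D: (1,7) (3,2) (8,5) (2,5) (2,5) (2,5)

           ez       ew       ey       bz       bw       by
   W    (2,8)    (2,8)    (2,8)    (1,7)    (1,7)    (1,7)
   D    (1,7)    (3,2)    (8,5)    (2,5)    (2,5)    (2,5)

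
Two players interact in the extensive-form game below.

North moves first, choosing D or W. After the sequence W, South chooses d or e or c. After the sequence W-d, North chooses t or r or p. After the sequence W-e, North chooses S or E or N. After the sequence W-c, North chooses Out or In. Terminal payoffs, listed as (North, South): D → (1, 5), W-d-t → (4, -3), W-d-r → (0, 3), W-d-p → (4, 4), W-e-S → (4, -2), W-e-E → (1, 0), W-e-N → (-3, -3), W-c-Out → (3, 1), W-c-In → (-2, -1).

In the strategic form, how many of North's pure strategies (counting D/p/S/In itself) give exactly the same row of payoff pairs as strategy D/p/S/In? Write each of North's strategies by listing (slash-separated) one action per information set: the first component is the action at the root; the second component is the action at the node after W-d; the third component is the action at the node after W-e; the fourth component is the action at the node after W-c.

Row for D/p/S/In (columns d, e, c): (1,5) (1,5) (1,5).
Under D/p/S/In, North's choice at the node after W-d and at the node after W-e and at the node after W-c can never be reached regardless of what South does, so varying those choices leaves every outcome unchanged.
Holding the reachable choices fixed and varying the unreachable ones freely already gives 3 × 3 × 2 = 18 equivalent strategies.
No other strategy reproduces this row, so those 18 are the full class: D/t/S/Out, D/t/S/In, D/t/E/Out, D/t/E/In, D/t/N/Out, D/t/N/In, D/r/S/Out, D/r/S/In, D/r/E/Out, D/r/E/In, D/r/N/Out, D/r/N/In, D/p/S/Out, D/p/S/In, D/p/E/Out, D/p/E/In, D/p/N/Out, D/p/N/In.

18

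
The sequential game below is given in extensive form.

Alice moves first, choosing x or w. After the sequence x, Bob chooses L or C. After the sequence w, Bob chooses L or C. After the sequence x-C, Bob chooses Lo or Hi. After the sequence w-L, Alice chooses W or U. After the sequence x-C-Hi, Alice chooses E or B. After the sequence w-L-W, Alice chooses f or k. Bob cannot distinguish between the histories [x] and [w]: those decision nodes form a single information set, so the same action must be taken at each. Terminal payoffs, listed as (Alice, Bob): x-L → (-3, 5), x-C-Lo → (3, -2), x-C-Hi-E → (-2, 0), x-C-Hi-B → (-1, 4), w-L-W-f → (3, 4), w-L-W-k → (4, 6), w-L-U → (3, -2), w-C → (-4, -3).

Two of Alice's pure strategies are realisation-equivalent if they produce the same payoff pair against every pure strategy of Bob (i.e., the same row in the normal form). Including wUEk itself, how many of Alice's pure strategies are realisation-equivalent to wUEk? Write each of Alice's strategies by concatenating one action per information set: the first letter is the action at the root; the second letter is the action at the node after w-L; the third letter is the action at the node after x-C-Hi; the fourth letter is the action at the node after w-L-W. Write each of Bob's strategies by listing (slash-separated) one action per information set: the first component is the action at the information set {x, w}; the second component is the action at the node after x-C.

4

Row for wUEk (columns L/Lo, L/Hi, C/Lo, C/Hi): (3,-2) (3,-2) (-4,-3) (-4,-3).
Under wUEk, Alice's choice at the node after x-C-Hi and at the node after w-L-W can never be reached regardless of what Bob does, so varying those choices leaves every outcome unchanged.
Holding the reachable choices fixed and varying the unreachable ones freely already gives 2 × 2 = 4 equivalent strategies.
No other strategy reproduces this row, so those 4 are the full class: wUEf, wUEk, wUBf, wUBk.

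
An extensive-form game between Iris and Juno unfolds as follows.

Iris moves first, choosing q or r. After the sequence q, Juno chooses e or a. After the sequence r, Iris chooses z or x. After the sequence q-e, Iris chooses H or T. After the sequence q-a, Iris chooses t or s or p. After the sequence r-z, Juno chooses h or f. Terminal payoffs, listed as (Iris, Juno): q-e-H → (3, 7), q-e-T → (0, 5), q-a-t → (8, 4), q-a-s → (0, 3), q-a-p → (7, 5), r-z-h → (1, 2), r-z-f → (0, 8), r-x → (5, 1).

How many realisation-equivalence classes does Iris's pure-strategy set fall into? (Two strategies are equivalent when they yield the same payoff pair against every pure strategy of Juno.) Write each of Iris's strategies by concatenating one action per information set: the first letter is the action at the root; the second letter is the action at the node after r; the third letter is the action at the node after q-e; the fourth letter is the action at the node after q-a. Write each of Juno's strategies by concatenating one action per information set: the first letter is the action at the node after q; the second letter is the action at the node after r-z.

Iris has 24 pure strategies: qzHt, qzHs, qzHp, qzTt, qzTs, qzTp, qxHt, qxHs, qxHp, qxTt, qxTs, qxTp, rzHt, rzHs, rzHp, rzTt, rzTs, rzTp, rxHt, rxHs, rxHp, rxTt, rxTs, rxTp. Columns: eh, ef, ah, af.
{qzHt, qxHt} → row (3,7) (3,7) (8,4) (8,4)
{qzHs, qxHs} → row (3,7) (3,7) (0,3) (0,3)
{qzHp, qxHp} → row (3,7) (3,7) (7,5) (7,5)
{qzTt, qxTt} → row (0,5) (0,5) (8,4) (8,4)
{qzTs, qxTs} → row (0,5) (0,5) (0,3) (0,3)
{qzTp, qxTp} → row (0,5) (0,5) (7,5) (7,5)
{rzHt, rzHs, rzHp, rzTt, rzTs, rzTp} → row (1,2) (0,8) (1,2) (0,8)
{rxHt, rxHs, rxHp, rxTt, rxTs, rxTp} → row (5,1) (5,1) (5,1) (5,1)
That's 8 distinct rows out of 24 strategies.

8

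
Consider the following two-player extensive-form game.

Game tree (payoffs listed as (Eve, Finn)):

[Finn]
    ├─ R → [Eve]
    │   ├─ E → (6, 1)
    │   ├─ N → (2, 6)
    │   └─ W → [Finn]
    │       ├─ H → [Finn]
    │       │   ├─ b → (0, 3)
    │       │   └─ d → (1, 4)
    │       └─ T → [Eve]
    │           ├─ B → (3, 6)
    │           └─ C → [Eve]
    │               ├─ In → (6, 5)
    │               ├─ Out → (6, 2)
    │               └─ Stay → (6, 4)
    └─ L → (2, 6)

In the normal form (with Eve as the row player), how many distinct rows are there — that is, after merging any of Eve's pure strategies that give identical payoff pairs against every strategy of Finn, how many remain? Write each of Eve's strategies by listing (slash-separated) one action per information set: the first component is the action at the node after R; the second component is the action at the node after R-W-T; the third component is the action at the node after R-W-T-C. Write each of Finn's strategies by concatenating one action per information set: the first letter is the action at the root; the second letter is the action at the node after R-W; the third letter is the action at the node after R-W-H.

6

Eve has 18 pure strategies: E/B/In, E/B/Out, E/B/Stay, E/C/In, E/C/Out, E/C/Stay, N/B/In, N/B/Out, N/B/Stay, N/C/In, N/C/Out, N/C/Stay, W/B/In, W/B/Out, W/B/Stay, W/C/In, W/C/Out, W/C/Stay. Columns: RHb, RHd, RTb, RTd, LHb, LHd, LTb, LTd.
{E/B/In, E/B/Out, E/B/Stay, E/C/In, E/C/Out, E/C/Stay} → row (6,1) (6,1) (6,1) (6,1) (2,6) (2,6) (2,6) (2,6)
{N/B/In, N/B/Out, N/B/Stay, N/C/In, N/C/Out, N/C/Stay} → row (2,6) (2,6) (2,6) (2,6) (2,6) (2,6) (2,6) (2,6)
{W/B/In, W/B/Out, W/B/Stay} → row (0,3) (1,4) (3,6) (3,6) (2,6) (2,6) (2,6) (2,6)
{W/C/In} → row (0,3) (1,4) (6,5) (6,5) (2,6) (2,6) (2,6) (2,6)
{W/C/Out} → row (0,3) (1,4) (6,2) (6,2) (2,6) (2,6) (2,6) (2,6)
{W/C/Stay} → row (0,3) (1,4) (6,4) (6,4) (2,6) (2,6) (2,6) (2,6)
That's 6 distinct rows out of 18 strategies.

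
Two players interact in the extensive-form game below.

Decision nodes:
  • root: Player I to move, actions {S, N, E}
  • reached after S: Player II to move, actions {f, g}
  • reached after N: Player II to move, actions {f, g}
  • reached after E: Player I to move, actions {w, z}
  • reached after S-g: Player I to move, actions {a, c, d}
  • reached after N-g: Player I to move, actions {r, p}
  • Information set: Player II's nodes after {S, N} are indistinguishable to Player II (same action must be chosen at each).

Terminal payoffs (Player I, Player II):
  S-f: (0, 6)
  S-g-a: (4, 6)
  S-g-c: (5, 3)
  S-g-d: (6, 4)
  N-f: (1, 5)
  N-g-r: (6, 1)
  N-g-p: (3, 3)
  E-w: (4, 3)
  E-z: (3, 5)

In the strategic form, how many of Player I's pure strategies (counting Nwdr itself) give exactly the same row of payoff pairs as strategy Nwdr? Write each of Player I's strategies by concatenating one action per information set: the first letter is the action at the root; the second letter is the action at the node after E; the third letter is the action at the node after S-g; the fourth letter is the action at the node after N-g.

6

Row for Nwdr (columns f, g): (1,5) (6,1).
Under Nwdr, Player I's choice at the node after E and at the node after S-g can never be reached regardless of what Player II does, so varying those choices leaves every outcome unchanged.
Holding the reachable choices fixed and varying the unreachable ones freely already gives 2 × 3 = 6 equivalent strategies.
No other strategy reproduces this row, so those 6 are the full class: Nwar, Nwcr, Nwdr, Nzar, Nzcr, Nzdr.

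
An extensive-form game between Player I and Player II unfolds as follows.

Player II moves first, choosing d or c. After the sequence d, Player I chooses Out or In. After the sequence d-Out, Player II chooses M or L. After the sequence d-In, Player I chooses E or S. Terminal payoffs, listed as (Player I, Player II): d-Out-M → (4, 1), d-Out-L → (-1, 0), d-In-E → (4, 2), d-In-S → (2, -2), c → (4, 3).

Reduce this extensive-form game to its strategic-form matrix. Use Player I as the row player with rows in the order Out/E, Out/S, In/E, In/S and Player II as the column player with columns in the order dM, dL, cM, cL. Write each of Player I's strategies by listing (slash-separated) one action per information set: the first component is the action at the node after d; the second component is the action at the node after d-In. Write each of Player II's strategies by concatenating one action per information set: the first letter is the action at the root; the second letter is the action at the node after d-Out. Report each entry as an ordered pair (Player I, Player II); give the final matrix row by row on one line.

Out/E: (4,1) (-1,0) (4,3) (4,3) | Out/S: (4,1) (-1,0) (4,3) (4,3) | In/E: (4,2) (4,2) (4,3) (4,3) | In/S: (2,-2) (2,-2) (4,3) (4,3)

            dM       dL       cM       cL
Out/E    (4,1)   (-1,0)    (4,3)    (4,3)
Out/S    (4,1)   (-1,0)    (4,3)    (4,3)
 In/E    (4,2)    (4,2)    (4,3)    (4,3)
 In/S   (2,-2)   (2,-2)    (4,3)    (4,3)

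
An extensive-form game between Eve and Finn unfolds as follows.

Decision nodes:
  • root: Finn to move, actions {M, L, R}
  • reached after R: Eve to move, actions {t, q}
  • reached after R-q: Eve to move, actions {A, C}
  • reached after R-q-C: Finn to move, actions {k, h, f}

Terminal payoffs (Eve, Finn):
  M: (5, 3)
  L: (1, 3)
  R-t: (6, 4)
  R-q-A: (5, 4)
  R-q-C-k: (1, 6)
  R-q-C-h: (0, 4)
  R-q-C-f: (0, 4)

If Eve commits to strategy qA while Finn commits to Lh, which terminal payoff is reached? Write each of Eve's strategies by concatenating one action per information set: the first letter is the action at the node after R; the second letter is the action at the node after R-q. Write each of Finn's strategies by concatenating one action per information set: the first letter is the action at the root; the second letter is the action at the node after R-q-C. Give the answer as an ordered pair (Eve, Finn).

Trace the play path from the root:
  Finn plays L
→ terminal payoff (1, 3).
(Eve's choice at the node after R is never reached on this path, so it doesn't affect the outcome.)

(1, 3)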